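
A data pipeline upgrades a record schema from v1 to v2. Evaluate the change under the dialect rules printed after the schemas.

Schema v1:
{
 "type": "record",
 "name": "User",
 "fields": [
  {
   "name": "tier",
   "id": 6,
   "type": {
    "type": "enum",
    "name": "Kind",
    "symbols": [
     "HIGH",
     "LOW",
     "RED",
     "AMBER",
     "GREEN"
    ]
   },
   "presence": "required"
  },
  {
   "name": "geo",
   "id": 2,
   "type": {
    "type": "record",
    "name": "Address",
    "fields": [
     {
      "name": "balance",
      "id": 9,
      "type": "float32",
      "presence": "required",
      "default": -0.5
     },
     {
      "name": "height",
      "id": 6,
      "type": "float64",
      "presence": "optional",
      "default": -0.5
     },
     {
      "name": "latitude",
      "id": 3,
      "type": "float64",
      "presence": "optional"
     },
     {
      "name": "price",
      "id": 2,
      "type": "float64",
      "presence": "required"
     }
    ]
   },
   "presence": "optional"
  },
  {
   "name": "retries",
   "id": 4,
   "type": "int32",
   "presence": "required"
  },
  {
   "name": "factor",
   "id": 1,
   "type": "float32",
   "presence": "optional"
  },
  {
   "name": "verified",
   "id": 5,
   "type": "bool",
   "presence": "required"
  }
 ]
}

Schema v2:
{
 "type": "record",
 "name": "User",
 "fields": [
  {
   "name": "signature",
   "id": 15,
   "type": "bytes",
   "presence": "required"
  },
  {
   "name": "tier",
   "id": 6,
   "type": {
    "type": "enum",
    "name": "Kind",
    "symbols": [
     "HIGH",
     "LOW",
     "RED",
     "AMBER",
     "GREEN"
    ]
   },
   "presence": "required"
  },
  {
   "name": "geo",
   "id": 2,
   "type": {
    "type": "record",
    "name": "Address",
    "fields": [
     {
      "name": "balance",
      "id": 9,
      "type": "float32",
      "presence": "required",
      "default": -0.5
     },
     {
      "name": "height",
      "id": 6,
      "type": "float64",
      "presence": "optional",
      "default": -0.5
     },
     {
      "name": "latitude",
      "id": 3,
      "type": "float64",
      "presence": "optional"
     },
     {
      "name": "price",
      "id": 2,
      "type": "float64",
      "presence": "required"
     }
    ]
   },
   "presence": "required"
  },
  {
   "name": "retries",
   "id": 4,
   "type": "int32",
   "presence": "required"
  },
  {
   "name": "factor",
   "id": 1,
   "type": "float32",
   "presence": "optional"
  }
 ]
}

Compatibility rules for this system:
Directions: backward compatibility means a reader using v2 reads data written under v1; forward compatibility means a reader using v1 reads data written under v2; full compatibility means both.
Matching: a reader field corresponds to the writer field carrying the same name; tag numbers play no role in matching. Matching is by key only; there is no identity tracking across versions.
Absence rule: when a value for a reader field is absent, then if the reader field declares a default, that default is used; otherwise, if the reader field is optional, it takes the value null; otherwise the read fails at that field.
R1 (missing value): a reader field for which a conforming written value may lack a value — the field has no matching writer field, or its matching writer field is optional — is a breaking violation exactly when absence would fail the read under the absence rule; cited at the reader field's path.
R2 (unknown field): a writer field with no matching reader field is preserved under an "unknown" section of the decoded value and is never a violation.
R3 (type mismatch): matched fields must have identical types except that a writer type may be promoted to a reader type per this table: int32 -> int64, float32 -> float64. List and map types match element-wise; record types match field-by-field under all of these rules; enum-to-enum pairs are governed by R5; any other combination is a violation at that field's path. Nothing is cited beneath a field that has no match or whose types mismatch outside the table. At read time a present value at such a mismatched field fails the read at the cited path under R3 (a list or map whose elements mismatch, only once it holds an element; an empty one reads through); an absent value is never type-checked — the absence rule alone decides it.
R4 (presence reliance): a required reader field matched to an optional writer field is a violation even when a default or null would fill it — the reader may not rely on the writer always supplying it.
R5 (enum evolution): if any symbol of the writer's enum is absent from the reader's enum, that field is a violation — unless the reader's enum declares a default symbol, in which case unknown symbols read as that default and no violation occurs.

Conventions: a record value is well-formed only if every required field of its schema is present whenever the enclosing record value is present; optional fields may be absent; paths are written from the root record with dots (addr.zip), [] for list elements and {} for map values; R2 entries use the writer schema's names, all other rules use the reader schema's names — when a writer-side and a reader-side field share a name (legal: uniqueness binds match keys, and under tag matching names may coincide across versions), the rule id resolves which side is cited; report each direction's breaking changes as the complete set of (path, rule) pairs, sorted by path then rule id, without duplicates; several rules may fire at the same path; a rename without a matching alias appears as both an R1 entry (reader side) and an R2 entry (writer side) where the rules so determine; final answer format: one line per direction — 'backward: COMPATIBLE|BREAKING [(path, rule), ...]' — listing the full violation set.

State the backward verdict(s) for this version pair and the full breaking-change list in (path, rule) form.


backward: BREAKING [(geo, R1), (geo, R4), (signature, R1)]

arrows below run writer -> reader for User
backward on User — v2 reading data written by v1:
  signature has no writer counterpart
  writer required, Kind -> Kind: reader tier maps from writer tier
  writer optional, Address -> Address: reader geo maps from writer geo
  writer required, int32 -> int32: reader retries maps from writer retries
  writer optional, float32 -> float32: reader factor maps from writer factor
  verified (writer side), unknown to reader
  writer required, float32 -> float32: reader geo.balance maps from writer geo.balance
  writer optional, float64 -> float64: reader geo.height maps from writer geo.height
  writer optional, float64 -> float64: reader geo.latitude maps from writer geo.latitude
  writer required, float64 -> float64: reader geo.price maps from writer geo.price
  R1 fires at geo
  R4 fires at geo
  R1 fires at signature
  => backward verdict for User: BREAKING, 3 violation(s)
checking off the User differences that do not matter here:
  removed field verified from record User -> matters only for User's forward compatibility — outside the asked direction


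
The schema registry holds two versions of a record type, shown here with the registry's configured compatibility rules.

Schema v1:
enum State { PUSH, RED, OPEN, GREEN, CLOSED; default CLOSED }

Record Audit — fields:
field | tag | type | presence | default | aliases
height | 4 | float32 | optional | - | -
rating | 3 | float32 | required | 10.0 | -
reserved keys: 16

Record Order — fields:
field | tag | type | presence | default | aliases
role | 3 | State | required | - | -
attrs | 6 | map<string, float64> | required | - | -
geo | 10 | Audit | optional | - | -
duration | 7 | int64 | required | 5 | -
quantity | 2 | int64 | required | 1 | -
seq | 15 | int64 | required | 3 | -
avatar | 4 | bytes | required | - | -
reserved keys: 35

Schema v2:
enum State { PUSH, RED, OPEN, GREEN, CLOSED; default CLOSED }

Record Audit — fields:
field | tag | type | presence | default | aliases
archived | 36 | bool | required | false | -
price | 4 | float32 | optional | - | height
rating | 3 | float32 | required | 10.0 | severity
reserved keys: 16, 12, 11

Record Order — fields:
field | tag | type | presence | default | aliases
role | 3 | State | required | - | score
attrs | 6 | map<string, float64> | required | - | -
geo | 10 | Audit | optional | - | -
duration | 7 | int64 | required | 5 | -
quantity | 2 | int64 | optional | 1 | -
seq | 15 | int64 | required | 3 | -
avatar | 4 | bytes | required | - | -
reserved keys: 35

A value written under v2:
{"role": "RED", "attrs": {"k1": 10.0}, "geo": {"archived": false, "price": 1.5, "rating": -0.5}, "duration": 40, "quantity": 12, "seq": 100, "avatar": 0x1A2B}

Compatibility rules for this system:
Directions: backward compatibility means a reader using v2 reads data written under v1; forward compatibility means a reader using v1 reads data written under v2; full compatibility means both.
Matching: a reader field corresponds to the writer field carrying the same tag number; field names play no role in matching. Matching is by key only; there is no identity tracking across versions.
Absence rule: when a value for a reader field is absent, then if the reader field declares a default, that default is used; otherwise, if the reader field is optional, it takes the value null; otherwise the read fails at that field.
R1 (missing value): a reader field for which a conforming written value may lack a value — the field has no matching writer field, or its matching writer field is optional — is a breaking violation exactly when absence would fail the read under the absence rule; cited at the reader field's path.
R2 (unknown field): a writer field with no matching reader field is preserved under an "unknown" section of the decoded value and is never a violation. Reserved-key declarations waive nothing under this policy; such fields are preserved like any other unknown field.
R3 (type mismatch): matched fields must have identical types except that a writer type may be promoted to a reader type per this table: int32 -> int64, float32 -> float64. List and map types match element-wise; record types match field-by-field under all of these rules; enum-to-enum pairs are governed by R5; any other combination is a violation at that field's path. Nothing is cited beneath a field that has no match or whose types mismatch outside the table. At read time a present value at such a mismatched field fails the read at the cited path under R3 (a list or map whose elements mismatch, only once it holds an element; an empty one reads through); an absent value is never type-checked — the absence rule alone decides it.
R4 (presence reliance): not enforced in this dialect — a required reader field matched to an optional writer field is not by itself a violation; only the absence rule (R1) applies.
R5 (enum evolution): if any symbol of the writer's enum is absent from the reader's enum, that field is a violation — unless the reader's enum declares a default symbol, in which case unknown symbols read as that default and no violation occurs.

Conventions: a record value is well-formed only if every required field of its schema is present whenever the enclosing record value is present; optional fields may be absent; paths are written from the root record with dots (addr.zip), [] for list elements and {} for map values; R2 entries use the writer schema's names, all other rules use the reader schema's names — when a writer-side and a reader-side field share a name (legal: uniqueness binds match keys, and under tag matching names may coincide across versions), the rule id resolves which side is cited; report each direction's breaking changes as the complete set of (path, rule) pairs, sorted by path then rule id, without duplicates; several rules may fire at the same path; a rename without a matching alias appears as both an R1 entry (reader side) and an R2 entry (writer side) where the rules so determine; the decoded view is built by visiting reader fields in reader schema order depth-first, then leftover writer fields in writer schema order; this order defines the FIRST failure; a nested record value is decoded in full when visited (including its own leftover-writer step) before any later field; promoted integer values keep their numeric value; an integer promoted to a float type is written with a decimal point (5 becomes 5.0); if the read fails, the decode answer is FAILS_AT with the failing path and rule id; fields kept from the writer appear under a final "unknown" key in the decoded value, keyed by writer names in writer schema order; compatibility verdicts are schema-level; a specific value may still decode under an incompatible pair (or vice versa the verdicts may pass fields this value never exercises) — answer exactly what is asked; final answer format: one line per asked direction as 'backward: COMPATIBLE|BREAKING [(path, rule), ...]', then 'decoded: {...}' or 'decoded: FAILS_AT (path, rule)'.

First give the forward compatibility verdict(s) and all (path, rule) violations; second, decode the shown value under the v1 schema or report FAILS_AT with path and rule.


each type pair in Order: writer, then reader
forward on Order — v1 reading data written by v2:
  role: State -> State, writer required; from role
  attrs: map<string, float64> -> map<string, float64>, writer required; from attrs
  geo: Audit -> Audit, writer optional; from geo
  duration: int64 -> int64, writer required; from duration
  quantity: int64 -> int64, writer optional; from quantity
  seq: int64 -> int64, writer required; from seq
  avatar: bytes -> bytes, writer required; from avatar
  geo.height: float32 -> float32, writer optional; from geo.price
  geo.rating: float32 -> float32, writer required; from geo.rating
  leftover writer field: geo.archived
  nothing fires on Order: forward is COMPATIBLE
decode walk for Order under reader schema v1:
  role := "RED"
  attrs := {"k1": 10.0}
  geo.height := 1.5 (from writer price)
  geo.rating := -0.5
  writer geo.archived: kept under "unknown"
  duration := 40
  quantity := 12
  seq := 100
  avatar := 0x1A2B
  => decoded: {"role": "RED", "attrs": {"k1": 10.0}, "geo": {"height": 1.5, "rating": -0.5, "unknown": {"archived": false}}, "duration": 40, "quantity": 12, "seq": 100, "avatar": 0x1A2B}
the other Order changes do not affect what is asked:
  renamed field height to price in record Audit (alias height declared on the renamed field) -> fires no rule on Order, leaving the asked answer as it is
  field quantity in record Order: required changed to optional -> fires no rule on Order, leaving the asked answer as it is

forward: COMPATIBLE []; decoded: {"role": "RED", "attrs": {"k1": 10.0}, "geo": {"height": 1.5, "rating": -0.5, "unknown": {"archived": false}}, "duration": 40, "quantity": 12, "seq": 100, "avatar": 0x1A2B}


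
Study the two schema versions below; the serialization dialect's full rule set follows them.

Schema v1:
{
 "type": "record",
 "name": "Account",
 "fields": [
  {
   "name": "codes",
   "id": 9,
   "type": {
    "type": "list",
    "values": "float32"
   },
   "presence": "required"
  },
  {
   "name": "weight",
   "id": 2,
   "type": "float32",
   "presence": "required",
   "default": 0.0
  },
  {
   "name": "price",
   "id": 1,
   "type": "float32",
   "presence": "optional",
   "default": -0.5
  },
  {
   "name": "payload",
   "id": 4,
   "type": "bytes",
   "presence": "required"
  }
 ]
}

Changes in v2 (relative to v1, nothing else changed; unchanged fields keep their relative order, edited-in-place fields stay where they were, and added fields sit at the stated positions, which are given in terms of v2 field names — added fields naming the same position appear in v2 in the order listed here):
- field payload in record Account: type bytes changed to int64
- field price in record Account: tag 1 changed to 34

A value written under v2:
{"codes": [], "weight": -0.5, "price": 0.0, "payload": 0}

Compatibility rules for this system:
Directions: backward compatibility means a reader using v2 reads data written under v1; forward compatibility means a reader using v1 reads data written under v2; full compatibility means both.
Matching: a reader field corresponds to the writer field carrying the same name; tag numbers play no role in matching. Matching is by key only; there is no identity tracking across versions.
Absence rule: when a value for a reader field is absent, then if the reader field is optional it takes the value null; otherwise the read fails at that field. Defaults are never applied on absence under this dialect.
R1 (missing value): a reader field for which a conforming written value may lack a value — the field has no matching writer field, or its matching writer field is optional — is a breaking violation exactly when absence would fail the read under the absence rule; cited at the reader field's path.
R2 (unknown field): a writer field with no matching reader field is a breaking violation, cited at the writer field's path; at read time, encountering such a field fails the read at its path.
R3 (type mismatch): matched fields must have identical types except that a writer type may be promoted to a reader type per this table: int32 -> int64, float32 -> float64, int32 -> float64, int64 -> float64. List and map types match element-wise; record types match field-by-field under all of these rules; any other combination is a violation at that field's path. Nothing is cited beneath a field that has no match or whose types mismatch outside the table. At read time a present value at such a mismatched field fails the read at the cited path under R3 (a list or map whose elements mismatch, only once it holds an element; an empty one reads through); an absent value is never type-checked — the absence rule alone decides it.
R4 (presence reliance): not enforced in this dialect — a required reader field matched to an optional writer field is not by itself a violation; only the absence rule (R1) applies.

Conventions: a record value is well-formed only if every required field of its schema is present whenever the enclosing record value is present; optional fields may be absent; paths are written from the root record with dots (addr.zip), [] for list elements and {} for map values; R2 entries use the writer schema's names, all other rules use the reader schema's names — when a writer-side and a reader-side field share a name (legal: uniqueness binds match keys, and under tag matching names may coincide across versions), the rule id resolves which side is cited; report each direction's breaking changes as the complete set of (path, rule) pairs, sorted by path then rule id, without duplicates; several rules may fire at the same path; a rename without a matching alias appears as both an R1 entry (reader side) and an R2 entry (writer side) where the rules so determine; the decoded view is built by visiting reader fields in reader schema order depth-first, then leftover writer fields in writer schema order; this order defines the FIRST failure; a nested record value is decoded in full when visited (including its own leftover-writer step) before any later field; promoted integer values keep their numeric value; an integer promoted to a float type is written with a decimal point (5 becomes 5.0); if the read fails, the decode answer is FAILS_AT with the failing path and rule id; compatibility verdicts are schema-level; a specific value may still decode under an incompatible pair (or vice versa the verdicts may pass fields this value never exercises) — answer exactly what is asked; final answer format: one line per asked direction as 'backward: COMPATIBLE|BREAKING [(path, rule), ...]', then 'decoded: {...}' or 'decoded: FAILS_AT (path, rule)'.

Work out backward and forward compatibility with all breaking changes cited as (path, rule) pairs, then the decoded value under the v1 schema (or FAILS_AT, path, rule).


backward: BREAKING [(payload, R3)]; forward: BREAKING [(payload, R3)]; decoded: FAILS_AT (payload, R3)

each type pair in Account: writer, then reader
checking backward for Account: reader v2 against writer v1:
  codes <- codes (list<float32> -> list<float32>, writer required)
  weight <- weight (float32 -> float32, writer required)
  price <- price (float32 -> float32, writer optional)
  payload <- payload (bytes -> int64, writer required)
  rule R3 violated at payload
  => 1 violation(s): backward is BREAKING for Account
checking forward for Account: reader v1 against writer v2:
  codes <- codes (list<float32> -> list<float32>, writer required)
  weight <- weight (float32 -> float32, writer required)
  price <- price (float32 -> float32, writer optional)
  payload <- payload (int64 -> bytes, writer required)
  rule R3 violated at payload
  => 1 violation(s): forward is BREAKING for Account
decoding the Account value with the v1 reader:
  codes := []
  weight := -0.5
  price := 0.0
  read fails at payload under R3
  => FAILS_AT (payload, R3)


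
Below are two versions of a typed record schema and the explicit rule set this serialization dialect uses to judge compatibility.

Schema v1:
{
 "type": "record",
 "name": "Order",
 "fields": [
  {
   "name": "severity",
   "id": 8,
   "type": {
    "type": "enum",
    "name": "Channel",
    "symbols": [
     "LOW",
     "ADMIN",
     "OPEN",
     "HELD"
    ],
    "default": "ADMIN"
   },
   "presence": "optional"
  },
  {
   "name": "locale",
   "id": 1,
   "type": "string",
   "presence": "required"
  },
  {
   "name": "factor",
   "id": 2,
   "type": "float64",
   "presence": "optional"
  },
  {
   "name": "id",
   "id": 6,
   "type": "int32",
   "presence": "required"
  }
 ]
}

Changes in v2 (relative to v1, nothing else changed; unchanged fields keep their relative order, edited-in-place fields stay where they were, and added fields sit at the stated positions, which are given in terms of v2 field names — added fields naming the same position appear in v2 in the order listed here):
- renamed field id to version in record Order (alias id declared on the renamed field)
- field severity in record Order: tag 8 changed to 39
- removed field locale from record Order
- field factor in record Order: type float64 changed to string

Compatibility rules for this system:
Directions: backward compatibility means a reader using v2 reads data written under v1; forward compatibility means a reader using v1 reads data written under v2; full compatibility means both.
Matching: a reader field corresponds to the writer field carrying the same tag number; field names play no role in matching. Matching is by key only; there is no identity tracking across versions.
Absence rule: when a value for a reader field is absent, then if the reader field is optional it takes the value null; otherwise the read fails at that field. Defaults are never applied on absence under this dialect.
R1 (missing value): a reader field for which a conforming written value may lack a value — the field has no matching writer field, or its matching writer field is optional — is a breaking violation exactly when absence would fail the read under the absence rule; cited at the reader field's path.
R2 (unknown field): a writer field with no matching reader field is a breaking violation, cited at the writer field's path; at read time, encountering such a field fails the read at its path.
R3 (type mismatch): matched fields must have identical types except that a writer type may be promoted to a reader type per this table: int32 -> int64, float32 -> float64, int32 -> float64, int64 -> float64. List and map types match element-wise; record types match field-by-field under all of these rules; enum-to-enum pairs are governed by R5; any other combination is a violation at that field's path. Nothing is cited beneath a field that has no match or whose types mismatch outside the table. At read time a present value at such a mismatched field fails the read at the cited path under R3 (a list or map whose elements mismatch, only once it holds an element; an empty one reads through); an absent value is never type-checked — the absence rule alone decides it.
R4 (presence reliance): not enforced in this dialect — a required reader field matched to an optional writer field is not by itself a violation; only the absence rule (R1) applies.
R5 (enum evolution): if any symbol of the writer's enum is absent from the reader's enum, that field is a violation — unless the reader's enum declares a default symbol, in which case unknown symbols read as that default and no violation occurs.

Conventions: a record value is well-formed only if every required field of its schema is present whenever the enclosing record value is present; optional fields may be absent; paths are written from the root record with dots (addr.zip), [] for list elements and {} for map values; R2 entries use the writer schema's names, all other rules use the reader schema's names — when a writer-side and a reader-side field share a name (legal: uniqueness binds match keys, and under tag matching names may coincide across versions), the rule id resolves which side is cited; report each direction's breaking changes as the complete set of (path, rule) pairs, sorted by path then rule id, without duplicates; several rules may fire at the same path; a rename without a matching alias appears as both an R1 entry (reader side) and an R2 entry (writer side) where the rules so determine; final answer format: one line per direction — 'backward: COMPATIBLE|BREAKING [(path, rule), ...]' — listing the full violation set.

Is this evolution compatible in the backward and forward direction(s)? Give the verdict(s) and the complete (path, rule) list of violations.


each type pair in Order: writer, then reader
backward pass over Order, reader schema v2, writer schema v1:
  no writer field matches reader severity
  factor <- factor (float64 -> string, writer optional)
  version <- id (int32 -> int32, writer required)
  writer severity: unknown to reader
  writer locale: unknown to reader
  breaking: (factor, R3)
  breaking: (locale, R2)
  breaking: (severity, R2)
  => backward verdict for Order: BREAKING, 3 violation(s)
forward pass over Order, reader schema v1, writer schema v2:
  no writer field matches reader severity
  no writer field matches reader locale
  factor <- factor (string -> float64, writer optional)
  id <- version (int32 -> int32, writer required)
  writer severity: unknown to reader
  breaking: (factor, R3)
  breaking: (locale, R1)
  breaking: (severity, R2)
  => forward verdict for Order: BREAKING, 3 violation(s)

backward: BREAKING [(factor, R3), (locale, R2), (severity, R2)]; forward: BREAKING [(factor, R3), (locale, R1), (severity, R2)]


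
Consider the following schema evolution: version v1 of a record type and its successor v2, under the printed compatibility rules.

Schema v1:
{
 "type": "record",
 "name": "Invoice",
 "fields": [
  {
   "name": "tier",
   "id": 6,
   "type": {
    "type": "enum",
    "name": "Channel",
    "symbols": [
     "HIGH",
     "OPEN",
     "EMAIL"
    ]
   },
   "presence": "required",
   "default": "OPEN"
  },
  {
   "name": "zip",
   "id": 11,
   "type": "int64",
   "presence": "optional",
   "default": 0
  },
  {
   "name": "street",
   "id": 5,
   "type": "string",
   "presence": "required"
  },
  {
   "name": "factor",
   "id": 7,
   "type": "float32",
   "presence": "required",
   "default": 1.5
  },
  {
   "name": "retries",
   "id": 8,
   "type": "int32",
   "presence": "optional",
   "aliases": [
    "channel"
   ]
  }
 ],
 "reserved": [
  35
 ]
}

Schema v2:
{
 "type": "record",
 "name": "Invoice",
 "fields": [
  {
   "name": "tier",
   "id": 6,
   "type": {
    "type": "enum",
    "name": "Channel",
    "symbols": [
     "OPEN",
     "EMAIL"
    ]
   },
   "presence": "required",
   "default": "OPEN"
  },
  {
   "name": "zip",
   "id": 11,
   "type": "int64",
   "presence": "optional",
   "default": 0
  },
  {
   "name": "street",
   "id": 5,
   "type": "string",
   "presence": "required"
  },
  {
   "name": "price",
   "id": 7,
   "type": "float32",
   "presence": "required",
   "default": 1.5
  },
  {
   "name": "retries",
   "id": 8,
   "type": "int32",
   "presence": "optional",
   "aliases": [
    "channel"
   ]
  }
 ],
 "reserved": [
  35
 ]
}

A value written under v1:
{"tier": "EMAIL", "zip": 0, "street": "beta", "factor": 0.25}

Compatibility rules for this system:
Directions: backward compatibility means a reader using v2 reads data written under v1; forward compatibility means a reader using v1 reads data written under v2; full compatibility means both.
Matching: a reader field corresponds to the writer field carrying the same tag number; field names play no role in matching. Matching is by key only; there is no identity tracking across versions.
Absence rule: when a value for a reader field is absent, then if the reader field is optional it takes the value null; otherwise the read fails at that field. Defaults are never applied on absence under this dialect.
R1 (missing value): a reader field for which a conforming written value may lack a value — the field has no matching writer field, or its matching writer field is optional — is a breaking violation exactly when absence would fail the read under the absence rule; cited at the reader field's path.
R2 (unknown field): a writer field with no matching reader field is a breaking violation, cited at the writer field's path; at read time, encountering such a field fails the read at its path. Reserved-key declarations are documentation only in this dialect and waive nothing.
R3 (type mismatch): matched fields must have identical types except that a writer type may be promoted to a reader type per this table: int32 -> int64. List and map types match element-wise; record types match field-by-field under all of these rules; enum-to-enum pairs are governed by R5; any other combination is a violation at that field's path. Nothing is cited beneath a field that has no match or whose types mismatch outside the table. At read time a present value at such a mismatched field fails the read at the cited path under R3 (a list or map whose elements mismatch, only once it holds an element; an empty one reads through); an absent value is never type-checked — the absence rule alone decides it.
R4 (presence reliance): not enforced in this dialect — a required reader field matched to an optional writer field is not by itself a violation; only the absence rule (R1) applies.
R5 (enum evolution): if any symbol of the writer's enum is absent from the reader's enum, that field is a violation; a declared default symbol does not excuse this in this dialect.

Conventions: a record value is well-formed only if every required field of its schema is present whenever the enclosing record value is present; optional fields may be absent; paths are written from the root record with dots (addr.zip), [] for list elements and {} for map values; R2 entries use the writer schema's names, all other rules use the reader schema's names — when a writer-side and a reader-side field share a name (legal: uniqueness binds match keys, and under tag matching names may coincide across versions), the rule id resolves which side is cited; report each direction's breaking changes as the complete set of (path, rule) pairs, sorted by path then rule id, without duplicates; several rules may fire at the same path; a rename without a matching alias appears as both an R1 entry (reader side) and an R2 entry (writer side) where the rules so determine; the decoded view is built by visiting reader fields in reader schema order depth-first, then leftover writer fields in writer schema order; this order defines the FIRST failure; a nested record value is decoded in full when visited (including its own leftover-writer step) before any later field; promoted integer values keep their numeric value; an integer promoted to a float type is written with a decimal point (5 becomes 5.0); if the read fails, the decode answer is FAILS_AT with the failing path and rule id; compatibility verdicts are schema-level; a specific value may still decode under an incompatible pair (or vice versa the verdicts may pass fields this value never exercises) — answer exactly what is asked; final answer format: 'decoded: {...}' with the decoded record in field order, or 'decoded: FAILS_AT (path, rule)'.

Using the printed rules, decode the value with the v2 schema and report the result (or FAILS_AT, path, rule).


in Invoice below, arrows point writer -> reader
decode (reader v2):
  tier := "EMAIL"
  zip := 0
  street := "beta"
  price := 0.25 (from writer factor)
  retries := null (missing; optional => null)
  => decoded: {"tier": "EMAIL", "zip": 0, "street": "beta", "price": 0.25, "retries": null}
the other Invoice changes do not affect what is asked:
  enum Channel (field tier in record Invoice): symbol HIGH removed -> schema-level compatibility only; this Invoice value's decode is unchanged

decoded: {"tier": "EMAIL", "zip": 0, "street": "beta", "price": 0.25, "retries": null}


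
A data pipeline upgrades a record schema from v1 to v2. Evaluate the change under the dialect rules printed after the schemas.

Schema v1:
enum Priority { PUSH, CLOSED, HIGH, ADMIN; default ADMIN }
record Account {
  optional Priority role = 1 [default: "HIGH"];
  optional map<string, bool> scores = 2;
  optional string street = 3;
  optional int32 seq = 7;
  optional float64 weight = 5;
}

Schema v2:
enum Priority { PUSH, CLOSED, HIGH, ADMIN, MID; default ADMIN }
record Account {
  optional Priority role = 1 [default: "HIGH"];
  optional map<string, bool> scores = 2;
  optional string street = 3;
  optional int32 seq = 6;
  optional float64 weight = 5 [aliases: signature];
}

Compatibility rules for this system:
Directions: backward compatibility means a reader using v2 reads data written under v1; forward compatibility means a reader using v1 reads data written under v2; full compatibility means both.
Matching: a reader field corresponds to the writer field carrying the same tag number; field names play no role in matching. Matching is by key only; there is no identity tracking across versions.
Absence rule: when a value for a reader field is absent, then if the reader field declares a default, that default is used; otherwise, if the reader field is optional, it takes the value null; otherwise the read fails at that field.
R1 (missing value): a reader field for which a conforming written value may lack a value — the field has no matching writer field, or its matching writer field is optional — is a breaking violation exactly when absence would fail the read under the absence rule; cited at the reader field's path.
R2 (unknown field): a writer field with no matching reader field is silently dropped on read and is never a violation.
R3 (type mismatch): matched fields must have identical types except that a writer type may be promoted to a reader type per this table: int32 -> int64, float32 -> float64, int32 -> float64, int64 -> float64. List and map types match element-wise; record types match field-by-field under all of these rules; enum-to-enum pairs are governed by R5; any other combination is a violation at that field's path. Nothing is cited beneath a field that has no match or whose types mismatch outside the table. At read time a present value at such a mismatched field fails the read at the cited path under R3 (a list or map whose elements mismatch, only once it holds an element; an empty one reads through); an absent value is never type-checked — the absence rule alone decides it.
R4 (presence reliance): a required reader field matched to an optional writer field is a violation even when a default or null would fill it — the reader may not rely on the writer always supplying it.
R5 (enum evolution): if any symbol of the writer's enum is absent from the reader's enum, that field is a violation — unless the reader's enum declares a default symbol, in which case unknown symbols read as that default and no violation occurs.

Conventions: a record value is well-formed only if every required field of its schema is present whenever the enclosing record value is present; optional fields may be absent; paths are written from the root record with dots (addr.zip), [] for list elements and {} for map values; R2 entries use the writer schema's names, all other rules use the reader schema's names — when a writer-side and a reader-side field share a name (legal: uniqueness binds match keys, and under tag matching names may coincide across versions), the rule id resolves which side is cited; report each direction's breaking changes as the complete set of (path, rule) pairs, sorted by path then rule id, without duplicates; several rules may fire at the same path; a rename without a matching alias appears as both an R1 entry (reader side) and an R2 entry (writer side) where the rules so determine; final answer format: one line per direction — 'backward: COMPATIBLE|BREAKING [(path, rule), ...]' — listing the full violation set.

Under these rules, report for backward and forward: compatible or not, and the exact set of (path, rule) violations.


backward: COMPATIBLE []; forward: COMPATIBLE []

the writer's type comes first in each Account pair
backward pass over Account, reader schema v2, writer schema v1:
  role <- role (Priority -> Priority, writer optional)
  scores <- scores (map<string, bool> -> map<string, bool>, writer optional)
  street <- street (string -> string, writer optional)
  seq has no writer counterpart
  weight <- weight (float64 -> float64, writer optional)
  writer seq: unknown to reader
  => no violations; backward on Account: COMPATIBLE
forward pass over Account, reader schema v1, writer schema v2:
  role <- role (Priority -> Priority, writer optional)
  scores <- scores (map<string, bool> -> map<string, bool>, writer optional)
  street <- street (string -> string, writer optional)
  seq has no writer counterpart
  weight <- weight (float64 -> float64, writer optional)
  writer seq: unknown to reader
  => no violations; forward on Account: COMPATIBLE


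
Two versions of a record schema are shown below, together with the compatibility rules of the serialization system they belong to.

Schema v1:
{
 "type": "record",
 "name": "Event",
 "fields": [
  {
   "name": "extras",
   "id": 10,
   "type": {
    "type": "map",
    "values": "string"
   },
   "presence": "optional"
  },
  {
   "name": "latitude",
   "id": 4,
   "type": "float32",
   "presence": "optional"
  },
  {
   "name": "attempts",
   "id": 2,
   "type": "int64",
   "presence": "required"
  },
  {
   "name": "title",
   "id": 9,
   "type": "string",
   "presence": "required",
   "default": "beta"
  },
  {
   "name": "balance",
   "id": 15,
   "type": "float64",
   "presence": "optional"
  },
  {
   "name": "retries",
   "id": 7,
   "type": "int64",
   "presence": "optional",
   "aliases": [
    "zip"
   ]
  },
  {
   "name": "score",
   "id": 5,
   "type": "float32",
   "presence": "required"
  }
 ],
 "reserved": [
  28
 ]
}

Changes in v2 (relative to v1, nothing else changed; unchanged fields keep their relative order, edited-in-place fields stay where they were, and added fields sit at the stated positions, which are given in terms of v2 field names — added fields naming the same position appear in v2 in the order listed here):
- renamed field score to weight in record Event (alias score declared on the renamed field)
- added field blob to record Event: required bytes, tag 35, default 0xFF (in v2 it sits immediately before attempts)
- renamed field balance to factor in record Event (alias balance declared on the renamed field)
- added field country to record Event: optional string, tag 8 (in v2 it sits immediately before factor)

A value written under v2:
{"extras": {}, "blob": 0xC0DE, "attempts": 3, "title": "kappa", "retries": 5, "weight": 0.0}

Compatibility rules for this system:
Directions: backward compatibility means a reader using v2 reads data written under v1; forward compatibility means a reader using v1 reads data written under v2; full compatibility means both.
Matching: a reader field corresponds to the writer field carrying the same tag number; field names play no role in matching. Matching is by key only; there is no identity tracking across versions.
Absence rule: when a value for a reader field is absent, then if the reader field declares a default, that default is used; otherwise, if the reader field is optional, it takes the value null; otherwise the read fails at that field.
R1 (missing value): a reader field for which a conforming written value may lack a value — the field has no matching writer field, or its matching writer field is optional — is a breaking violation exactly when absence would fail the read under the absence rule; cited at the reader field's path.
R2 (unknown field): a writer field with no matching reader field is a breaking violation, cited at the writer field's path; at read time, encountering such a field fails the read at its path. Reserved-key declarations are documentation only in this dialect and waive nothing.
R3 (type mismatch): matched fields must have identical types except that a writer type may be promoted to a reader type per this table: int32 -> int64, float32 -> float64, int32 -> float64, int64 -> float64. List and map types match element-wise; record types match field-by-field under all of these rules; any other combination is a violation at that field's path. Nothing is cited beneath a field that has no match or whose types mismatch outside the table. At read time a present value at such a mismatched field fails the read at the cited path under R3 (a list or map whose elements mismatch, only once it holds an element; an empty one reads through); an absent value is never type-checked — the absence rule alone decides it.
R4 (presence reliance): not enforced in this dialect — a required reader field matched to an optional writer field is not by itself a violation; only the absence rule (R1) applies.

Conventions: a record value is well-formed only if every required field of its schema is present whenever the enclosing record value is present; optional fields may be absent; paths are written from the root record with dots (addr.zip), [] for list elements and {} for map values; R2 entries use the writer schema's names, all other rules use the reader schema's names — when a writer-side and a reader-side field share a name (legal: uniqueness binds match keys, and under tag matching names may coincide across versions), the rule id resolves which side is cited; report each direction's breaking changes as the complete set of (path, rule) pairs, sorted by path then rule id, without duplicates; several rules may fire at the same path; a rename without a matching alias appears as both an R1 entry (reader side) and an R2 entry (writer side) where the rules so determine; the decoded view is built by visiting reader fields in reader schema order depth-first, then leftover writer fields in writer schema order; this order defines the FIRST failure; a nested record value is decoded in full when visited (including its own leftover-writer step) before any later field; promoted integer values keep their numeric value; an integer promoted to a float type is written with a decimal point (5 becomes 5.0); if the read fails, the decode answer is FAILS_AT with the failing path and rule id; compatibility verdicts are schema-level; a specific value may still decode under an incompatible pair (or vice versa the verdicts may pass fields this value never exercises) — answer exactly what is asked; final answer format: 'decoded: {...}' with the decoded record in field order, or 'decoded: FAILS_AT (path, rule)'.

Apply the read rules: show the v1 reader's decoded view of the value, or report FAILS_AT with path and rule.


decoded: FAILS_AT (blob, R2)

the writer's type comes first in each Event pair
decode walk for Event under reader schema v1:
  extras := {}
  latitude := null (absent, optional -> null)
  attempts := 3
  title := "kappa"
  balance := null (absent, optional -> null)
  retries := 5
  score := 0.0 (from writer weight)
  read fails at blob under R2 (unknown field)
  => FAILS_AT (blob, R2)
the rest of the Event diff is inert for this question:
  renamed field score to weight in record Event (alias score declared on the renamed field) -> inert under this dialect — no rule fires on Event and the result does not move
  renamed field balance to factor in record Event (alias balance declared on the renamed field) -> inert under this dialect — no rule fires on Event and the result does not move
  added field country to record Event: optional string, tag 8 (in v2 it sits immediately before factor) -> schema-level compatibility only; this Event value's decode is unchanged
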